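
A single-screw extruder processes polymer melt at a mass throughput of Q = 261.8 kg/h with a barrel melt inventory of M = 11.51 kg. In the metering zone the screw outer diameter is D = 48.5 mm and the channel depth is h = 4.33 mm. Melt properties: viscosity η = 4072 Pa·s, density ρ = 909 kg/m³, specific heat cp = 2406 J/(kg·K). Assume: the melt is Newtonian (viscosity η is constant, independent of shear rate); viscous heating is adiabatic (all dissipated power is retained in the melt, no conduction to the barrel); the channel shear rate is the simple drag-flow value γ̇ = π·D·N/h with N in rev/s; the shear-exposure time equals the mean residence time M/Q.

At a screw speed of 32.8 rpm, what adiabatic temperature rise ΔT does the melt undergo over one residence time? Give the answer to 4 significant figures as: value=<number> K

Q_s = Q / 3600 = 261.8 / 3600 = 0.0727222 kg/s
t_res = M / Q_s = 11.51 / 0.0727222 = 158.273 s
Geometry in metres: D = 48.5 mm → 0.0485 m, h = 4.33 mm → 0.00433 m; screw speed N = 32.8 rpm = 0.546667 rev/s
Shear rate: γ̇ = πDN/h = π·0.0485·0.546667/0.00433 = 19.2365 s⁻¹
ΔT = η·γ̇²·t_res/(ρ·cp) = [4072 × 19.2365² × 158.273] / [909 × 2406] = 109.046 K

value=109.0 K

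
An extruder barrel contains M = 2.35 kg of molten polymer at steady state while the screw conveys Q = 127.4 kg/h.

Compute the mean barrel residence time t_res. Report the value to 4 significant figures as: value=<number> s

Convert throughput: Q = 127.4 kg/h = 127.4/3600 = 0.0353889 kg/s
Mean residence time: t_res = M/Q_s = 2.35 kg / 0.0353889 kg/s = 66.405 s

value=66.41 s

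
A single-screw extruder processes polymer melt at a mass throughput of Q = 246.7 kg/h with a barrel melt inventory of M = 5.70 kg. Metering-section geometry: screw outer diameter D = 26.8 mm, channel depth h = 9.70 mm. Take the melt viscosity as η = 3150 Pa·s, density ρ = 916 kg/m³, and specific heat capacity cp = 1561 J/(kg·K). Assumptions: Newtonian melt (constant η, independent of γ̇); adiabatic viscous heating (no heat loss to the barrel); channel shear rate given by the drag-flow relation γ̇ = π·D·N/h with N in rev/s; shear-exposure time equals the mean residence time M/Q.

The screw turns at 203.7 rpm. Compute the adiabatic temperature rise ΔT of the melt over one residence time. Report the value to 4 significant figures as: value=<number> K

value=159.1 K

Convert throughput: Q = 246.7 kg/h = 246.7/3600 = 0.0685278 kg/s
t_res = M / Q_s = 5.70 / 0.0685278 = 83.1779 s
Geometry in metres: D = 26.8 mm → 0.0268 m, h = 9.70 mm → 0.0097 m; screw speed N = 203.7 rpm = 3.395 rev/s
Shear rate: γ̇ = πDN/h = π·0.0268·3.395/0.0097 = 29.4681 s⁻¹
ΔT = η·γ̇²·t_res/(ρ·cp) = [3150 × 29.4681² × 83.1779] / [916 × 1561] = 159.12 K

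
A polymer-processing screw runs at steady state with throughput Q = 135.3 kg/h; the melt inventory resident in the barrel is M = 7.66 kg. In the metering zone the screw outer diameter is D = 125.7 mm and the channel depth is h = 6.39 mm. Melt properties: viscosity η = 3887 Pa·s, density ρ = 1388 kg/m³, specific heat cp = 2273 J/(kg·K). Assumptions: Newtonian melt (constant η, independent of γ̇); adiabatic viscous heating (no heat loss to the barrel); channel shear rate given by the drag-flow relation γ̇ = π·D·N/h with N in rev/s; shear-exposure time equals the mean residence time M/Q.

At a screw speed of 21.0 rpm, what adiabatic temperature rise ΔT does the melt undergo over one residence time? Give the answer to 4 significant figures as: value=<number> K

Q_s = Q / 3600 = 135.3 / 3600 = 0.0375833 kg/s
t_res = M / Q_s = 7.66 / 0.0375833 = 203.814 s
Convert to SI: D = 0.1257 m, h = 0.00639 m, N = 21.0/60 = 0.35 rev/s
γ̇ = π·D·N / h = π · 0.1257 · 0.35 / 0.00639 = 21.6298 s⁻¹
Adiabatic rise: ΔT = η γ̇² t_res / (ρ cp) = 3887·(21.6298)²·203.814 / (1388·2273) = 117.48 K

value=117.5 K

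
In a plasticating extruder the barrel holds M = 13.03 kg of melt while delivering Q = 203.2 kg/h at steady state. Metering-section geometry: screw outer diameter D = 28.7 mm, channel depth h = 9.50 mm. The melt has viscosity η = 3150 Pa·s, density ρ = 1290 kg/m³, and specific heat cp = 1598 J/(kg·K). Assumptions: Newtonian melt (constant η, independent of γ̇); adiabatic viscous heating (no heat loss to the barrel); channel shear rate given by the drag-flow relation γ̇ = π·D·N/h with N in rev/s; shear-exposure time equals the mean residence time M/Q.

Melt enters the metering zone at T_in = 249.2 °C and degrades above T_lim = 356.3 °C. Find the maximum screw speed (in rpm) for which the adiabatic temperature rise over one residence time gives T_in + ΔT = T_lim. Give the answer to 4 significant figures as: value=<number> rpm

value=110.2 rpm

Q_s = Q / 3600 = 203.2 / 3600 = 0.0564444 kg/s
t_res = M / Q_s = 13.03 ÷ 0.0564444 = 230.846 s
Convert to metres: D = 0.0287 m, h = 0.0095 m
ΔT_a = T_lim − T_in = 356.3 − 249.2 = 107.1 K
Invert ΔT = ηγ̇²t_res/(ρcp) for γ̇: γ̇_max² = ΔT_a ρ cp / (η t_res) = 107.1·1290·1598 / (3150·230.846) = 303.614 s⁻²
γ̇_max = sqrt(303.614) = 17.4245 s⁻¹
Solve γ̇ = πDN/h for N: N_max = γ̇_max·h/(π·D) = 17.4245 × 0.0095 / (π × 0.0287) = 1.83592 rev/s = 110.155 rpm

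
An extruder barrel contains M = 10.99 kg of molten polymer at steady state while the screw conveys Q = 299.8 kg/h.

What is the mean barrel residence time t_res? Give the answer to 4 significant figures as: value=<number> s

value=132.0 s

Throughput in SI: Q_s = 299.8 kg/h ÷ 3600 s/h = 0.0832778 kg/s
t_res = M / Q_s = 10.99 ÷ 0.0832778 = 131.968 s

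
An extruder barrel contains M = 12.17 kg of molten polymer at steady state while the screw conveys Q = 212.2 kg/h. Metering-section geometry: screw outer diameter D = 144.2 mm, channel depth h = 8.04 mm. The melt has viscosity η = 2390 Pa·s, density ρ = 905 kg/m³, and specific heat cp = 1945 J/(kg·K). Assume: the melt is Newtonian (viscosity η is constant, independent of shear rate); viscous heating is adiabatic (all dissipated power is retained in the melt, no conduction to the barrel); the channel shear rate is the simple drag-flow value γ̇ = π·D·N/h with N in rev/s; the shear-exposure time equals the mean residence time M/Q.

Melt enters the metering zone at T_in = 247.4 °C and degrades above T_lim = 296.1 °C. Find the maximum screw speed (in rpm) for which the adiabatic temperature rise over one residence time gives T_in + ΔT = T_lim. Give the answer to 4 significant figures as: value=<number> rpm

value=14.04 rpm

Q_s = Q / 3600 = 212.2 / 3600 = 0.0589444 kg/s
t_res = M / Q_s = 12.17 / 0.0589444 = 206.466 s
Convert to metres: D = 0.1442 m, h = 0.00804 m
Allowable rise: ΔT_a = T_lim − T_in = 296.1 − 247.4 = 48.7 K
Invert ΔT = ηγ̇²t_res/(ρcp) for γ̇: γ̇_max² = ΔT_a ρ cp / (η t_res) = 48.7·905·1945 / (2390·206.466) = 173.721 s⁻²
Take the square root: γ̇_max = √(173.721) = 13.1803 s⁻¹
N_max = γ̇_max·h / (π·D) = 13.1803 · 0.00804 / (π · 0.1442) = 0.23392 rev/s = 14.0352 rpm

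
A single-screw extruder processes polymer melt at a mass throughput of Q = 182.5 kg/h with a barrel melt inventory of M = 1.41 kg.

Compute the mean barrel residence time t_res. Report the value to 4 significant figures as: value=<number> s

value=27.81 s

Throughput in SI: Q_s = 182.5 kg/h ÷ 3600 s/h = 0.0506944 kg/s
Mean residence time: t_res = M/Q_s = 1.41 kg / 0.0506944 kg/s = 27.8137 s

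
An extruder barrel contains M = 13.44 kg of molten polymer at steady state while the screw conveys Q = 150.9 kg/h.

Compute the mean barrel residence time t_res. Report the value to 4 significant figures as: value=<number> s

Throughput in SI: Q_s = 150.9 kg/h ÷ 3600 s/h = 0.0419167 kg/s
t_res = M / Q_s = 13.44 ÷ 0.0419167 = 320.636 s

value=320.6 s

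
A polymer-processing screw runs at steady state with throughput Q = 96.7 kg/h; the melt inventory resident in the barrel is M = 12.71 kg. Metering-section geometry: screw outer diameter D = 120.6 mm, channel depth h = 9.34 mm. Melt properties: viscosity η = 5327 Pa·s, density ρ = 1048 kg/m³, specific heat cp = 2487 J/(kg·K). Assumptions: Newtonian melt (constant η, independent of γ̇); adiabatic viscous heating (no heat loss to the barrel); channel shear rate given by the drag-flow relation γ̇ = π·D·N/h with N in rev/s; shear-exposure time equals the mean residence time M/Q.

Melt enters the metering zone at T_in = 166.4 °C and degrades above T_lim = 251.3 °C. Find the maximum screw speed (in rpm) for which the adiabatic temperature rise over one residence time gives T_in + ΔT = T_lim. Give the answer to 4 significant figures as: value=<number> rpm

Throughput in SI: Q_s = 96.7 kg/h ÷ 3600 s/h = 0.0268611 kg/s
Mean residence time: t_res = M/Q_s = 12.71 kg / 0.0268611 kg/s = 473.175 s
Geometry in SI: D = 120.6 mm → 0.1206 m, h = 9.34 mm → 0.00934 m
ΔT_a = T_lim − T_in = 251.3 °C − 166.4 °C = 84.9 K
γ̇_max² = ΔT_a·ρ·cp/(η·t_res) = 84.9·1048·2487/(5327·473.175) = 87.7891 s⁻²
Take the square root: γ̇_max = √(87.7891) = 9.36958 s⁻¹
N_max = γ̇_max h / (πD) = 9.36958·0.00934/(π·0.1206) = 0.230978 rev/s → ×60 = 13.8587 rpm

value=13.86 rpm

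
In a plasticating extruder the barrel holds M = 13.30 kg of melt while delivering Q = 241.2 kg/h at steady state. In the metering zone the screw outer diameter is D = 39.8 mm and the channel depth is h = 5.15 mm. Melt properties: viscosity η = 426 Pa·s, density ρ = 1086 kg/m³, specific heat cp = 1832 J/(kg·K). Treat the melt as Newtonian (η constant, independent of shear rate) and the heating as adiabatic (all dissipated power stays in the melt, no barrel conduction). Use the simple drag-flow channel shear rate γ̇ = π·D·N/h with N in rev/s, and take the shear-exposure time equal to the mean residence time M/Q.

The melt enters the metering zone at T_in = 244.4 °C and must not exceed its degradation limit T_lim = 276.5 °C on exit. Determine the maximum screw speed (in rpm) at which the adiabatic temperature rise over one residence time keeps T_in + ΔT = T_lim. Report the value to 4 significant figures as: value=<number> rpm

Q_s = Q / 3600 = 241.2 / 3600 = 0.067 kg/s
t_res = M / Q_s = 13.30 ÷ 0.067 = 198.507 s
D = 39.8 mm = 0.0398 m;  h = 5.15 mm = 0.00515 m
ΔT_a = T_lim − T_in = 276.5 °C − 244.4 °C = 32.1 K
γ̇_max² = ΔT_a·ρ·cp / (η·t_res) = [32.1 × 1086 × 1832] / [426 × 198.507] = 755.221 s⁻²
γ̇_max = sqrt(755.221) = 27.4813 s⁻¹
Solve γ̇ = πDN/h for N: N_max = γ̇_max·h/(π·D) = 27.4813 × 0.00515 / (π × 0.0398) = 1.13191 rev/s = 67.9145 rpm

value=67.91 rpm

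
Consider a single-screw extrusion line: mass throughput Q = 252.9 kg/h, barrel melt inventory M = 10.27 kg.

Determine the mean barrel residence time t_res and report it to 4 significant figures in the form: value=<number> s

value=146.2 s

Throughput in SI: Q_s = 252.9 kg/h ÷ 3600 s/h = 0.07025 kg/s
Mean residence time: t_res = M/Q_s = 10.27 kg / 0.07025 kg/s = 146.192 s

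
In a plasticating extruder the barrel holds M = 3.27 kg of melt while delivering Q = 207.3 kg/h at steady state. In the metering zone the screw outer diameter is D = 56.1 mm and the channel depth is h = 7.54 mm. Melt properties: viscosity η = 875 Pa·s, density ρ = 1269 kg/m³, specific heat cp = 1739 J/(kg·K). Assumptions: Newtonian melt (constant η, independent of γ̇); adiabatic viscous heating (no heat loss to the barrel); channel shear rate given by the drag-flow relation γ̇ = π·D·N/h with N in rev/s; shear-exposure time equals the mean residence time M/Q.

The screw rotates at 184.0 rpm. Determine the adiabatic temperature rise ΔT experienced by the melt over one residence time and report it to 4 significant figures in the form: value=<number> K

Throughput in SI: Q_s = 207.3 kg/h ÷ 3600 s/h = 0.0575833 kg/s
Mean residence time: t_res = M/Q_s = 3.27 kg / 0.0575833 kg/s = 56.7873 s
D = 56.1 mm = 0.0561 m;  h = 7.54 mm = 0.00754 m;  N = 184.0 rpm / 60 = 3.06667 rev/s
Shear rate: γ̇ = πDN/h = π·0.0561·3.06667/0.00754 = 71.6816 s⁻¹
Adiabatic rise: ΔT = η γ̇² t_res / (ρ cp) = 875·(71.6816)²·56.7873 / (1269·1739) = 115.695 K

value=115.7 K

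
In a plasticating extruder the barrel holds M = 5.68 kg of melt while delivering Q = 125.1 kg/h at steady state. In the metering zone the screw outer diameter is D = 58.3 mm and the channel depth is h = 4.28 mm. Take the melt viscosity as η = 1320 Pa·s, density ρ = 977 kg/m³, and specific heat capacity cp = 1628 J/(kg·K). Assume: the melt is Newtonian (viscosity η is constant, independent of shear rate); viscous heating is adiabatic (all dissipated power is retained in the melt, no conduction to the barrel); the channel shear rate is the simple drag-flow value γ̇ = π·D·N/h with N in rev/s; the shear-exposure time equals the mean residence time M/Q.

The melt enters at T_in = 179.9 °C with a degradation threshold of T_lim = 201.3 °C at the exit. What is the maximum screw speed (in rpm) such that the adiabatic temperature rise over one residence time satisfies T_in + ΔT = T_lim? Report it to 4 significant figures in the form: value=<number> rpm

Q_s = Q / 3600 = 125.1 / 3600 = 0.03475 kg/s
t_res = M / Q_s = 5.68 / 0.03475 = 163.453 s
D = 58.3 mm = 0.0583 m;  h = 4.28 mm = 0.00428 m
Allowable rise: ΔT_a = T_lim − T_in = 201.3 − 179.9 = 21.4 K
Invert ΔT = ηγ̇²t_res/(ρcp) for γ̇: γ̇_max² = ΔT_a ρ cp / (η t_res) = 21.4·977·1628 / (1320·163.453) = 157.759 s⁻²
γ̇_max = sqrt(157.759) = 12.5602 s⁻¹
N_max = γ̇_max h / (πD) = 12.5602·0.00428/(π·0.0583) = 0.29351 rev/s → ×60 = 17.6106 rpm

value=17.61 rpm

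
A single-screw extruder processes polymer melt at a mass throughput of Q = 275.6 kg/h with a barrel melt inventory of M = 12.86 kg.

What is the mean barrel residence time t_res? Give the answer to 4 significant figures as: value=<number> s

value=168.0 s

Convert throughput: Q = 275.6 kg/h = 275.6/3600 = 0.0765556 kg/s
Mean residence time: t_res = M/Q_s = 12.86 kg / 0.0765556 kg/s = 167.983 s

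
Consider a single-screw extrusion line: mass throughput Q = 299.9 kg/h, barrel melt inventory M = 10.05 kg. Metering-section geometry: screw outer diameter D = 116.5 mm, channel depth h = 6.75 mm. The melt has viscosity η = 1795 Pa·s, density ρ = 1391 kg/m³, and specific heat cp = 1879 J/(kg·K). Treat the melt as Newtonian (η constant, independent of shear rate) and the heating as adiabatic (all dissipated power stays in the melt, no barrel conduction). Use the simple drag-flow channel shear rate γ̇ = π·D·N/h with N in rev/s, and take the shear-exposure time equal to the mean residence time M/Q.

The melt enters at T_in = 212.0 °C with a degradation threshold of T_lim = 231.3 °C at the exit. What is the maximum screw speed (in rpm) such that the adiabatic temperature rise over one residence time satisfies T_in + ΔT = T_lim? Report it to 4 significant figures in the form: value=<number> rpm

Convert throughput: Q = 299.9 kg/h = 299.9/3600 = 0.0833056 kg/s
Mean residence time: t_res = M/Q_s = 10.05 kg / 0.0833056 kg/s = 120.64 s
Geometry in SI: D = 116.5 mm → 0.1165 m, h = 6.75 mm → 0.00675 m
Allowable rise: ΔT_a = T_lim − T_in = 231.3 − 212.0 = 19.3 K
Invert ΔT = ηγ̇²t_res/(ρcp) for γ̇: γ̇_max² = ΔT_a ρ cp / (η t_res) = 19.3·1391·1879 / (1795·120.64) = 232.946 s⁻²
γ̇_max = √232.946 = 15.2626 s⁻¹
N_max = γ̇_max h / (πD) = 15.2626·0.00675/(π·0.1165) = 0.281485 rev/s → ×60 = 16.8891 rpm

value=16.89 rpm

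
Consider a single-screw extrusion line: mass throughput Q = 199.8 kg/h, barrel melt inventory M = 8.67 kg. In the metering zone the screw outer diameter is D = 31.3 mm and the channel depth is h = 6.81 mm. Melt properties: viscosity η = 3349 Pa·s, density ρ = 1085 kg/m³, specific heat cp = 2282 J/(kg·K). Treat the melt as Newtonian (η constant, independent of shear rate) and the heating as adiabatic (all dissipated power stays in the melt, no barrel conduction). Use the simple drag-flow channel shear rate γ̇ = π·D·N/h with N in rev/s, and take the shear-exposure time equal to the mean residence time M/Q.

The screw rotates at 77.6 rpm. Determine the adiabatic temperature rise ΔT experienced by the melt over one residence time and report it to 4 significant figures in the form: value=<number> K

Convert throughput: Q = 199.8 kg/h = 199.8/3600 = 0.0555 kg/s
Mean residence time: t_res = M/Q_s = 8.67 kg / 0.0555 kg/s = 156.216 s
Convert to SI: D = 0.0313 m, h = 0.00681 m, N = 77.6/60 = 1.29333 rev/s
γ̇ = π D N / h = (π)(0.0313)(1.29333) / 0.00681 = 18.6749 s⁻¹
ΔT = η·γ̇²·t_res/(ρ·cp) = [3349 × 18.6749² × 156.216] / [1085 × 2282] = 73.6904 K

value=73.69 K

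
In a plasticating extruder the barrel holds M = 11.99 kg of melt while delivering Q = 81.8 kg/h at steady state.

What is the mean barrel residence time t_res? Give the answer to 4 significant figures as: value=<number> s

Throughput in SI: Q_s = 81.8 kg/h ÷ 3600 s/h = 0.0227222 kg/s
Mean residence time: t_res = M/Q_s = 11.99 kg / 0.0227222 kg/s = 527.677 s

value=527.7 s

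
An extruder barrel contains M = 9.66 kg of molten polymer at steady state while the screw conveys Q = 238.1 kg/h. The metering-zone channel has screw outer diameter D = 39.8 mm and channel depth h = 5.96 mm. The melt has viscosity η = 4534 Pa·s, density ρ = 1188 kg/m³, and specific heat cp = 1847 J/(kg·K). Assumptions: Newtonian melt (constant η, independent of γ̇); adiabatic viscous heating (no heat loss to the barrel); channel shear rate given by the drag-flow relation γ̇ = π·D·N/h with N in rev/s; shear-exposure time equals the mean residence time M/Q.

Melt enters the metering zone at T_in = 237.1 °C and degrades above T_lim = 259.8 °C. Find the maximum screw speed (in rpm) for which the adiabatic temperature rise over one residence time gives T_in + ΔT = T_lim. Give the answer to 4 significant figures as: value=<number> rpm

value=24.80 rpm

Convert throughput: Q = 238.1 kg/h = 238.1/3600 = 0.0661389 kg/s
t_res = M / Q_s = 9.66 ÷ 0.0661389 = 146.056 s
D = 39.8 mm = 0.0398 m;  h = 5.96 mm = 0.00596 m
ΔT_a = T_lim − T_in = 259.8 − 237.1 = 22.7 K
Invert ΔT = ηγ̇²t_res/(ρcp) for γ̇: γ̇_max² = ΔT_a ρ cp / (η t_res) = 22.7·1188·1847 / (4534·146.056) = 75.2155 s⁻²
γ̇_max = sqrt(75.2155) = 8.67269 s⁻¹
Solve γ̇ = πDN/h for N: N_max = γ̇_max·h/(π·D) = 8.67269 × 0.00596 / (π × 0.0398) = 0.413397 rev/s = 24.8038 rpm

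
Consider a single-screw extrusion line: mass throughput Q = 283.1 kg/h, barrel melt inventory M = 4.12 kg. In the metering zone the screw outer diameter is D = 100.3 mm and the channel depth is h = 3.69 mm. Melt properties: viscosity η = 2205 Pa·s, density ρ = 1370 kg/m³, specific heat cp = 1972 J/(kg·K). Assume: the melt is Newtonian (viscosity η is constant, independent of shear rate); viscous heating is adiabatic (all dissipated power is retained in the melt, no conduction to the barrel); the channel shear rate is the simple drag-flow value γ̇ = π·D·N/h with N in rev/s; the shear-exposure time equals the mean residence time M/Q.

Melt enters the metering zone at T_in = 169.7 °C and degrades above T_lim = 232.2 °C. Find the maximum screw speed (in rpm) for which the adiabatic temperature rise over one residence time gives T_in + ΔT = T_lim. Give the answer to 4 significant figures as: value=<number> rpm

Throughput in SI: Q_s = 283.1 kg/h ÷ 3600 s/h = 0.0786389 kg/s
t_res = M / Q_s = 4.12 / 0.0786389 = 52.3914 s
Geometry in SI: D = 100.3 mm → 0.1003 m, h = 3.69 mm → 0.00369 m
Allowable rise: ΔT_a = T_lim − T_in = 232.2 − 169.7 = 62.5 K
Invert ΔT = ηγ̇²t_res/(ρcp) for γ̇: γ̇_max² = ΔT_a ρ cp / (η t_res) = 62.5·1370·1972 / (2205·52.3914) = 1461.64 s⁻²
γ̇_max = √1461.64 = 38.2313 s⁻¹
Solve γ̇ = πDN/h for N: N_max = γ̇_max·h/(π·D) = 38.2313 × 0.00369 / (π × 0.1003) = 0.447708 rev/s = 26.8625 rpm

value=26.86 rpm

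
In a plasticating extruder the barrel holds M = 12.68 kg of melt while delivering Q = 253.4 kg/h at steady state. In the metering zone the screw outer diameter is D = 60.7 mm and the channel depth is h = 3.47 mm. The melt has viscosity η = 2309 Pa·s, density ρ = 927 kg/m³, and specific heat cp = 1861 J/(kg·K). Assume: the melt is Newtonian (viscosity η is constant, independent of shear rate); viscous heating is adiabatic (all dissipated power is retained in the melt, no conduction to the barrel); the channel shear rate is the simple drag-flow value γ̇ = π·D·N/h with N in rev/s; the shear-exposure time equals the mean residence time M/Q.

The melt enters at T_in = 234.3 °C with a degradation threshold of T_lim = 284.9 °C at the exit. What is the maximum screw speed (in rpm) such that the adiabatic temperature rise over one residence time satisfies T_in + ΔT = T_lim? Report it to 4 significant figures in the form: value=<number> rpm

value=15.82 rpm

Q_s = Q / 3600 = 253.4 / 3600 = 0.0703889 kg/s
Mean residence time: t_res = M/Q_s = 12.68 kg / 0.0703889 kg/s = 180.142 s
Geometry in SI: D = 60.7 mm → 0.0607 m, h = 3.47 mm → 0.00347 m
ΔT_a = T_lim − T_in = 284.9 − 234.3 = 50.6 K
Invert ΔT = ηγ̇²t_res/(ρcp) for γ̇: γ̇_max² = ΔT_a ρ cp / (η t_res) = 50.6·927·1861 / (2309·180.142) = 209.864 s⁻²
γ̇_max = sqrt(209.864) = 14.4867 s⁻¹
N_max = γ̇_max·h / (π·D) = 14.4867 · 0.00347 / (π · 0.0607) = 0.263609 rev/s = 15.8165 rpm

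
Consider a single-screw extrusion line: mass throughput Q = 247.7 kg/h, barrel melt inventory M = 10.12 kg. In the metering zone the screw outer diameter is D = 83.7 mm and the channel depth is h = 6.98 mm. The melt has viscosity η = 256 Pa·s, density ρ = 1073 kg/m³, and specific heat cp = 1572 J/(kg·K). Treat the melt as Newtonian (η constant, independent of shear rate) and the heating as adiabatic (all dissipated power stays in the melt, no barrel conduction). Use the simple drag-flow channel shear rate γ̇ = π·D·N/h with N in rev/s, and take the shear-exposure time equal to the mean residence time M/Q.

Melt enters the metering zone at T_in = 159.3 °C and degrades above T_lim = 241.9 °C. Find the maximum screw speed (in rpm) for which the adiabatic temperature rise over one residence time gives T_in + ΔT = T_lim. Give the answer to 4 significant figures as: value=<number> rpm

value=96.88 rpm

Throughput in SI: Q_s = 247.7 kg/h ÷ 3600 s/h = 0.0688056 kg/s
Mean residence time: t_res = M/Q_s = 10.12 kg / 0.0688056 kg/s = 147.081 s
Convert to metres: D = 0.0837 m, h = 0.00698 m
ΔT_a = T_lim − T_in = 241.9 − 159.3 = 82.6 K
Invert ΔT = ηγ̇²t_res/(ρcp) for γ̇: γ̇_max² = ΔT_a ρ cp / (η t_res) = 82.6·1073·1572 / (256·147.081) = 3700.29 s⁻²
γ̇_max = √3700.29 = 60.83 s⁻¹
N_max = γ̇_max h / (πD) = 60.83·0.00698/(π·0.0837) = 1.61472 rev/s → ×60 = 96.8833 rpm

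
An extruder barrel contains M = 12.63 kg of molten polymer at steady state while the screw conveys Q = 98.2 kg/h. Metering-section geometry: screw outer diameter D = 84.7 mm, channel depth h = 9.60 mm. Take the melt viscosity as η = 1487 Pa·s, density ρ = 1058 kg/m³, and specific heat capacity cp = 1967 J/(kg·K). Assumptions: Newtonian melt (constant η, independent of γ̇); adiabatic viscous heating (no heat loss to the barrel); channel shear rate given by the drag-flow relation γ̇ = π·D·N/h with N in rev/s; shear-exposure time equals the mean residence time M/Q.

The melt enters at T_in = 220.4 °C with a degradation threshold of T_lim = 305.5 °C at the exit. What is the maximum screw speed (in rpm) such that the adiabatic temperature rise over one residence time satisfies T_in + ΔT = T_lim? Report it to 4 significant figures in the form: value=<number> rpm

Throughput in SI: Q_s = 98.2 kg/h ÷ 3600 s/h = 0.0272778 kg/s
Mean residence time: t_res = M/Q_s = 12.63 kg / 0.0272778 kg/s = 463.014 s
Convert to metres: D = 0.0847 m, h = 0.0096 m
Allowable rise: ΔT_a = T_lim − T_in = 305.5 − 220.4 = 85.1 K
γ̇_max² = ΔT_a·ρ·cp/(η·t_res) = 85.1·1058·1967/(1487·463.014) = 257.226 s⁻²
γ̇_max = √257.226 = 16.0383 s⁻¹
Solve γ̇ = πDN/h for N: N_max = γ̇_max·h/(π·D) = 16.0383 × 0.0096 / (π × 0.0847) = 0.578622 rev/s = 34.7173 rpm

value=34.72 rpm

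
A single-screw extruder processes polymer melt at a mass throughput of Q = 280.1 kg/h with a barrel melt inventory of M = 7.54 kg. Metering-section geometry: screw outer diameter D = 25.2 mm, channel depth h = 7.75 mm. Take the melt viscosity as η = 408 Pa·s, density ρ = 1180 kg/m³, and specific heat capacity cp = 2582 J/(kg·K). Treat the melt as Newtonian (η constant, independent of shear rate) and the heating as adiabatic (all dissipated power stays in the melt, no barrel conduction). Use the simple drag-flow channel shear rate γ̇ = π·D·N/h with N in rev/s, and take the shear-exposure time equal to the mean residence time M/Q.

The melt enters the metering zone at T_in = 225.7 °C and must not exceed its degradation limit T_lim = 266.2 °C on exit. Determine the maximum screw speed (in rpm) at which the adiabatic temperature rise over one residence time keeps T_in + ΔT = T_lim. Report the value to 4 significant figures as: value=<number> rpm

value=328.1 rpm

Throughput in SI: Q_s = 280.1 kg/h ÷ 3600 s/h = 0.0778056 kg/s
t_res = M / Q_s = 7.54 ÷ 0.0778056 = 96.9082 s
Convert to metres: D = 0.0252 m, h = 0.00775 m
ΔT_a = T_lim − T_in = 266.2 °C − 225.7 °C = 40.5 K
γ̇_max² = ΔT_a·ρ·cp / (η·t_res) = [40.5 × 1180 × 2582] / [408 × 96.9082] = 3120.85 s⁻²
γ̇_max = √3120.85 = 55.8645 s⁻¹
Solve γ̇ = πDN/h for N: N_max = γ̇_max·h/(π·D) = 55.8645 × 0.00775 / (π × 0.0252) = 5.46874 rev/s = 328.125 rpm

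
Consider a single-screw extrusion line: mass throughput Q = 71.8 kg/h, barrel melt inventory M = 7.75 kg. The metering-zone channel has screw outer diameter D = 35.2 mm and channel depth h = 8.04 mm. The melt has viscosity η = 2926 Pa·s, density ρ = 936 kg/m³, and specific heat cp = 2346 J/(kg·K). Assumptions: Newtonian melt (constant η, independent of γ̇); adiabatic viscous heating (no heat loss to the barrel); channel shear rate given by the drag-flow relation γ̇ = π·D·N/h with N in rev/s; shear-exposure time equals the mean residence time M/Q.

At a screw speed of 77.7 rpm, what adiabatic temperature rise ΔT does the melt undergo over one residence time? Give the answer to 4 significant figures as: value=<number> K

value=164.3 K

Throughput in SI: Q_s = 71.8 kg/h ÷ 3600 s/h = 0.0199444 kg/s
t_res = M / Q_s = 7.75 / 0.0199444 = 388.579 s
Geometry in metres: D = 35.2 mm → 0.0352 m, h = 8.04 mm → 0.00804 m; screw speed N = 77.7 rpm = 1.295 rev/s
Shear rate: γ̇ = πDN/h = π·0.0352·1.295/0.00804 = 17.8117 s⁻¹
ΔT = η·γ̇²·t_res/(ρ·cp) = [2926 × 17.8117² × 388.579] / [936 × 2346] = 164.272 K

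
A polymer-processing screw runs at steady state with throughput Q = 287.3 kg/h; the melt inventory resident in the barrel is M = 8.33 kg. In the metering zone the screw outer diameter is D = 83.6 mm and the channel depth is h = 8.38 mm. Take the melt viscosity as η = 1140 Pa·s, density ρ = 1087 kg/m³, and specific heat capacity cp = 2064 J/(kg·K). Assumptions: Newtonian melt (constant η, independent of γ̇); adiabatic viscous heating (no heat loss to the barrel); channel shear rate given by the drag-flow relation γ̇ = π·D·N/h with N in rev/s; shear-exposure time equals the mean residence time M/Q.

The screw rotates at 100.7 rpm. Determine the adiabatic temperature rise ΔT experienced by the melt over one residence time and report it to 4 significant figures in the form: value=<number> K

value=146.7 K

Throughput in SI: Q_s = 287.3 kg/h ÷ 3600 s/h = 0.0798056 kg/s
t_res = M / Q_s = 8.33 / 0.0798056 = 104.379 s
Convert to SI: D = 0.0836 m, h = 0.00838 m, N = 100.7/60 = 1.67833 rev/s
γ̇ = π D N / h = (π)(0.0836)(1.67833) / 0.00838 = 52.6006 s⁻¹
Adiabatic rise: ΔT = η γ̇² t_res / (ρ cp) = 1140·(52.6006)²·104.379 / (1087·2064) = 146.743 K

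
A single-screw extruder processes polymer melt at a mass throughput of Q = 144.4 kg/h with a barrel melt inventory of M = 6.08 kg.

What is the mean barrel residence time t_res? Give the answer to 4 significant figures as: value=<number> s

value=151.6 s

Q_s = Q / 3600 = 144.4 / 3600 = 0.0401111 kg/s
Mean residence time: t_res = M/Q_s = 6.08 kg / 0.0401111 kg/s = 151.579 s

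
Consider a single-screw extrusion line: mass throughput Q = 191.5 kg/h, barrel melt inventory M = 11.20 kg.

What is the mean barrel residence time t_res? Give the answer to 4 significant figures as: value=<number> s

value=210.5 s

Q_s = Q / 3600 = 191.5 / 3600 = 0.0531944 kg/s
Mean residence time: t_res = M/Q_s = 11.20 kg / 0.0531944 kg/s = 210.548 s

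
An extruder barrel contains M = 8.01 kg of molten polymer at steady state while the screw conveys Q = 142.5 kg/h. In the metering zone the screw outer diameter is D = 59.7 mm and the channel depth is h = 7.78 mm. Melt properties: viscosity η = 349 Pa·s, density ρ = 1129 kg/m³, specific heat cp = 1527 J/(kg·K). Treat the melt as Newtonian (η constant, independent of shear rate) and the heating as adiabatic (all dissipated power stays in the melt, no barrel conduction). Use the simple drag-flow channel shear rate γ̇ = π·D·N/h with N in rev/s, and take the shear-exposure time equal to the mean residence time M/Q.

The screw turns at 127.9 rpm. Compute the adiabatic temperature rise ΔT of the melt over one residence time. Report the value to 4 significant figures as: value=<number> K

value=108.2 K

Throughput in SI: Q_s = 142.5 kg/h ÷ 3600 s/h = 0.0395833 kg/s
Mean residence time: t_res = M/Q_s = 8.01 kg / 0.0395833 kg/s = 202.358 s
Geometry in metres: D = 59.7 mm → 0.0597 m, h = 7.78 mm → 0.00778 m; screw speed N = 127.9 rpm = 2.13167 rev/s
Shear rate: γ̇ = πDN/h = π·0.0597·2.13167/0.00778 = 51.3883 s⁻¹
ΔT = η·γ̇²·t_res/(ρ·cp) = [349 × 51.3883² × 202.358] / [1129 × 1527] = 108.178 K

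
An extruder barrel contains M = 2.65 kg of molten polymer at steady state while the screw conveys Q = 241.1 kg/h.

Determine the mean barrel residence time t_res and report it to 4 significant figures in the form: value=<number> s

Throughput in SI: Q_s = 241.1 kg/h ÷ 3600 s/h = 0.0669722 kg/s
t_res = M / Q_s = 2.65 / 0.0669722 = 39.5686 s

value=39.57 s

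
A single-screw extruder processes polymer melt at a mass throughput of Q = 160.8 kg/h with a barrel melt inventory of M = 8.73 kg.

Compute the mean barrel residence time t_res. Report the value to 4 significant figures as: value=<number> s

Throughput in SI: Q_s = 160.8 kg/h ÷ 3600 s/h = 0.0446667 kg/s
Mean residence time: t_res = M/Q_s = 8.73 kg / 0.0446667 kg/s = 195.448 s

value=195.4 s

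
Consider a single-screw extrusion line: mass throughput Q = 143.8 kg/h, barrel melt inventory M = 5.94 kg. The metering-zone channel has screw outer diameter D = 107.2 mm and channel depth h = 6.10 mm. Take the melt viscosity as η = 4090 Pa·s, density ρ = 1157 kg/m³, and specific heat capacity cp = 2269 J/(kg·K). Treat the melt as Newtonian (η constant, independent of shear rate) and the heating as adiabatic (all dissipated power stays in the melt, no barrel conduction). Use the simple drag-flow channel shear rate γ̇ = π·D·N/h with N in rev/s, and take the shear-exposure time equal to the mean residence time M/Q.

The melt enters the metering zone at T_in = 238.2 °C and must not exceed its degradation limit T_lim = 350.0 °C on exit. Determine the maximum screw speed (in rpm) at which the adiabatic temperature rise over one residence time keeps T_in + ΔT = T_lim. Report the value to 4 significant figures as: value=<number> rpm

Q_s = Q / 3600 = 143.8 / 3600 = 0.0399444 kg/s
t_res = M / Q_s = 5.94 ÷ 0.0399444 = 148.707 s
Geometry in SI: D = 107.2 mm → 0.1072 m, h = 6.10 mm → 0.0061 m
Allowable rise: ΔT_a = T_lim − T_in = 350.0 − 238.2 = 111.8 K
Invert ΔT = ηγ̇²t_res/(ρcp) for γ̇: γ̇_max² = ΔT_a ρ cp / (η t_res) = 111.8·1157·2269 / (4090·148.707) = 482.566 s⁻²
γ̇_max = sqrt(482.566) = 21.9674 s⁻¹
Solve γ̇ = πDN/h for N: N_max = γ̇_max·h/(π·D) = 21.9674 × 0.0061 / (π × 0.1072) = 0.39789 rev/s = 23.8734 rpm

value=23.87 rpm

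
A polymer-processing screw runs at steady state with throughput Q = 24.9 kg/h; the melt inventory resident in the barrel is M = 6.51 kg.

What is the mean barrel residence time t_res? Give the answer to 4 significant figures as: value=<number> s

Q_s = Q / 3600 = 24.9 / 3600 = 0.00691667 kg/s
t_res = M / Q_s = 6.51 ÷ 0.00691667 = 941.205 s

value=941.2 s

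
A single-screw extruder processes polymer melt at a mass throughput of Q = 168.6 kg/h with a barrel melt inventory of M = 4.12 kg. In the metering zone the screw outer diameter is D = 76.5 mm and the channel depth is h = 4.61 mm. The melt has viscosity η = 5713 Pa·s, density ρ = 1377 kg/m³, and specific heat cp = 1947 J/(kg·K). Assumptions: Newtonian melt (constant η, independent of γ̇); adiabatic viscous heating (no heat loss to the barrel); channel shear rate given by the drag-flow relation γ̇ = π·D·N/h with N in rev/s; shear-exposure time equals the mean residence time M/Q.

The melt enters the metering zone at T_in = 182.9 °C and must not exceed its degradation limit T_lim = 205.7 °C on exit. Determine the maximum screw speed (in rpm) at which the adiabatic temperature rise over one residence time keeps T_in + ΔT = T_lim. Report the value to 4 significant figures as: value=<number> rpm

Throughput in SI: Q_s = 168.6 kg/h ÷ 3600 s/h = 0.0468333 kg/s
Mean residence time: t_res = M/Q_s = 4.12 kg / 0.0468333 kg/s = 87.9715 s
Geometry in SI: D = 76.5 mm → 0.0765 m, h = 4.61 mm → 0.00461 m
ΔT_a = T_lim − T_in = 205.7 °C − 182.9 °C = 22.8 K
γ̇_max² = ΔT_a·ρ·cp / (η·t_res) = [22.8 × 1377 × 1947] / [5713 × 87.9715] = 121.627 s⁻²
Take the square root: γ̇_max = √(121.627) = 11.0284 s⁻¹
N_max = γ̇_max h / (πD) = 11.0284·0.00461/(π·0.0765) = 0.211546 rev/s → ×60 = 12.6927 rpm

value=12.69 rpm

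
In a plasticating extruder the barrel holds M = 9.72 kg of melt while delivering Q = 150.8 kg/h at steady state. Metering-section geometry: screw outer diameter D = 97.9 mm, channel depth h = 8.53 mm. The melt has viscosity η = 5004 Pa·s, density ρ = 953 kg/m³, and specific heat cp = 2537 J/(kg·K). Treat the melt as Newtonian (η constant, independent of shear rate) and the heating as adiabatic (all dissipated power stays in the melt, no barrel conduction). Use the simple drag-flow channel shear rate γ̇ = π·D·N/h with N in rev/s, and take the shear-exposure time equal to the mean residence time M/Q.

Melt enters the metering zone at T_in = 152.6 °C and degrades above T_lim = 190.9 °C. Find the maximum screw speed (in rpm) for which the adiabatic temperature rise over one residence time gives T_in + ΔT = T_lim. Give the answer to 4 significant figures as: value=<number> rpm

value=14.86 rpm

Q_s = Q / 3600 = 150.8 / 3600 = 0.0418889 kg/s
Mean residence time: t_res = M/Q_s = 9.72 kg / 0.0418889 kg/s = 232.042 s
D = 97.9 mm = 0.0979 m;  h = 8.53 mm = 0.00853 m
ΔT_a = T_lim − T_in = 190.9 − 152.6 = 38.3 K
γ̇_max² = ΔT_a·ρ·cp/(η·t_res) = 38.3·953·2537/(5004·232.042) = 79.7494 s⁻²
γ̇_max = sqrt(79.7494) = 8.93025 s⁻¹
N_max = γ̇_max h / (πD) = 8.93025·0.00853/(π·0.0979) = 0.247674 rev/s → ×60 = 14.8604 rpm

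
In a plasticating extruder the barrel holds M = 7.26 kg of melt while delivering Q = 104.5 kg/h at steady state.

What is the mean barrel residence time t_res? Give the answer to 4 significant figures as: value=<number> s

Q_s = Q / 3600 = 104.5 / 3600 = 0.0290278 kg/s
Mean residence time: t_res = M/Q_s = 7.26 kg / 0.0290278 kg/s = 250.105 s

value=250.1 s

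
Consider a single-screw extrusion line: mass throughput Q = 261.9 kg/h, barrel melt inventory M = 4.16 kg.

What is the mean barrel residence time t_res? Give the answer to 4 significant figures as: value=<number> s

value=57.18 s

Convert throughput: Q = 261.9 kg/h = 261.9/3600 = 0.07275 kg/s
t_res = M / Q_s = 4.16 / 0.07275 = 57.1821 s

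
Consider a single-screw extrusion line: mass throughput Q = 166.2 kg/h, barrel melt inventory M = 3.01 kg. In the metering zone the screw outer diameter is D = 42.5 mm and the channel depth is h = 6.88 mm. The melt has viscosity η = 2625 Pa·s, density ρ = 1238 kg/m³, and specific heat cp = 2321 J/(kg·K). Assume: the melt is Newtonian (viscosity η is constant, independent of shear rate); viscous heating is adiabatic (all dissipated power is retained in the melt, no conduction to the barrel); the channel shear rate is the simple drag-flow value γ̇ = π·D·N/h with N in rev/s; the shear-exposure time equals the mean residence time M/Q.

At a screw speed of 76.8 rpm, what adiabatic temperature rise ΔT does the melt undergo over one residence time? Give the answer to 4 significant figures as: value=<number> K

value=36.75 K

Convert throughput: Q = 166.2 kg/h = 166.2/3600 = 0.0461667 kg/s
t_res = M / Q_s = 3.01 / 0.0461667 = 65.1986 s
Convert to SI: D = 0.0425 m, h = 0.00688 m, N = 76.8/60 = 1.28 rev/s
Shear rate: γ̇ = πDN/h = π·0.0425·1.28/0.00688 = 24.8405 s⁻¹
ΔT = η·γ̇²·t_res/(ρ·cp) = [2625 × 24.8405² × 65.1986] / [1238 × 2321] = 36.7529 K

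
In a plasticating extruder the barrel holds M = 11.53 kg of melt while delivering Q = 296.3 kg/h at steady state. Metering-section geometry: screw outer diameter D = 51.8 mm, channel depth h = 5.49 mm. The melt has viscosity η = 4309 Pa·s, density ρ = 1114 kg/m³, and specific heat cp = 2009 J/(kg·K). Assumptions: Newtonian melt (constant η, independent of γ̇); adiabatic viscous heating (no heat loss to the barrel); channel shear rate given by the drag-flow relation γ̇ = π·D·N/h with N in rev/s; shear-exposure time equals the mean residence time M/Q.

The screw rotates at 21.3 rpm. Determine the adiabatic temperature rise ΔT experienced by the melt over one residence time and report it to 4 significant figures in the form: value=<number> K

value=29.87 K

Q_s = Q / 3600 = 296.3 / 3600 = 0.0823056 kg/s
t_res = M / Q_s = 11.53 / 0.0823056 = 140.088 s
D = 51.8 mm = 0.0518 m;  h = 5.49 mm = 0.00549 m;  N = 21.3 rpm / 60 = 0.355 rev/s
γ̇ = π·D·N / h = π · 0.0518 · 0.355 / 0.00549 = 10.5229 s⁻¹
ΔT = η·γ̇²·t_res / (ρ·cp) = 4309 · (10.5229)² · 140.088 / (1114 · 2009) = 29.8664 K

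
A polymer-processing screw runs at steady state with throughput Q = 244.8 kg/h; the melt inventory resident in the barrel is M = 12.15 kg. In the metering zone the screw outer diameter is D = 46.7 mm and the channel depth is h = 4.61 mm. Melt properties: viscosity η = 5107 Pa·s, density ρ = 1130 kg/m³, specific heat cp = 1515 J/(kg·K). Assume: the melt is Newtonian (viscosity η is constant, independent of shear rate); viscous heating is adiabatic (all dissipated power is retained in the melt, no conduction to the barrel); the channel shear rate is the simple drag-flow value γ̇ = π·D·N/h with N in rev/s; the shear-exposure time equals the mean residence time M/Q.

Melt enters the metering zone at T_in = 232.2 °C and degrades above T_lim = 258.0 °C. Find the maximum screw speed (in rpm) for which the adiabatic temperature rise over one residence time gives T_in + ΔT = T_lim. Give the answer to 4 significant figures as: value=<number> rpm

value=13.12 rpm

Q_s = Q / 3600 = 244.8 / 3600 = 0.068 kg/s
t_res = M / Q_s = 12.15 / 0.068 = 178.676 s
Geometry in SI: D = 46.7 mm → 0.0467 m, h = 4.61 mm → 0.00461 m
ΔT_a = T_lim − T_in = 258.0 − 232.2 = 25.8 K
γ̇_max² = ΔT_a·ρ·cp / (η·t_res) = [25.8 × 1130 × 1515] / [5107 × 178.676] = 48.4036 s⁻²
γ̇_max = sqrt(48.4036) = 6.95727 s⁻¹
N_max = γ̇_max h / (πD) = 6.95727·0.00461/(π·0.0467) = 0.218611 rev/s → ×60 = 13.1167 rpm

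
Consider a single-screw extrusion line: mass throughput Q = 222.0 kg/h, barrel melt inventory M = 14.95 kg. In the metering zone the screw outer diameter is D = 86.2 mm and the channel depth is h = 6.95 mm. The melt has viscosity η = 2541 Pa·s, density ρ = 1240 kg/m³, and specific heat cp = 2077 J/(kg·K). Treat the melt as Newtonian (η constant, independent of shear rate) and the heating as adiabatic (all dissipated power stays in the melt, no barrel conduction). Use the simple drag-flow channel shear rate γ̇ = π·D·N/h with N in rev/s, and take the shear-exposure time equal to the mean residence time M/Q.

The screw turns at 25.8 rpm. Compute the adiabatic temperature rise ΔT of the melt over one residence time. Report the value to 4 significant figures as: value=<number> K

Convert throughput: Q = 222.0 kg/h = 222.0/3600 = 0.0616667 kg/s
t_res = M / Q_s = 14.95 ÷ 0.0616667 = 242.432 s
Convert to SI: D = 0.0862 m, h = 0.00695 m, N = 25.8/60 = 0.43 rev/s
γ̇ = π D N / h = (π)(0.0862)(0.43) / 0.00695 = 16.7549 s⁻¹
ΔT = η·γ̇²·t_res / (ρ·cp) = 2541 · (16.7549)² · 242.432 / (1240 · 2077) = 67.1458 K

value=67.15 K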